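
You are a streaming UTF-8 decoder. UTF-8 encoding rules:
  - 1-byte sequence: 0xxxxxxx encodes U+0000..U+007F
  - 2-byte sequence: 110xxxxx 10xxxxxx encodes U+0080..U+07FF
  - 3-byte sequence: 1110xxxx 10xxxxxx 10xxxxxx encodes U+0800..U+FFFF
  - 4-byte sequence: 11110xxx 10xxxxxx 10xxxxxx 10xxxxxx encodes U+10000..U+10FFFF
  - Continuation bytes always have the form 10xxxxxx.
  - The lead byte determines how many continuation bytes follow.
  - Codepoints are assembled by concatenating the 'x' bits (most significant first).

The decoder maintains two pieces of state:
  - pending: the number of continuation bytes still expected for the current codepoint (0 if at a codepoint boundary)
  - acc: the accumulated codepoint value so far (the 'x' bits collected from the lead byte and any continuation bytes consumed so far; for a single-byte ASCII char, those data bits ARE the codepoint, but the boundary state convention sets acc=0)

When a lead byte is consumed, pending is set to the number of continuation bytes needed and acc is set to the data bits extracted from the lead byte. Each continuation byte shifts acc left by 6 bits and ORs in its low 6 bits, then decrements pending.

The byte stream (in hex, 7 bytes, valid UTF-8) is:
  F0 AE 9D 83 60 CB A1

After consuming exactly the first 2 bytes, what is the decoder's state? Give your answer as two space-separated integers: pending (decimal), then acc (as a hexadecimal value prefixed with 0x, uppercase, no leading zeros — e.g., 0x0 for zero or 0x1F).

Byte[0]=F0: 4-byte lead. pending=3, acc=0x0
Byte[1]=AE: continuation. acc=(acc<<6)|0x2E=0x2E, pending=2

Answer: 2 0x2E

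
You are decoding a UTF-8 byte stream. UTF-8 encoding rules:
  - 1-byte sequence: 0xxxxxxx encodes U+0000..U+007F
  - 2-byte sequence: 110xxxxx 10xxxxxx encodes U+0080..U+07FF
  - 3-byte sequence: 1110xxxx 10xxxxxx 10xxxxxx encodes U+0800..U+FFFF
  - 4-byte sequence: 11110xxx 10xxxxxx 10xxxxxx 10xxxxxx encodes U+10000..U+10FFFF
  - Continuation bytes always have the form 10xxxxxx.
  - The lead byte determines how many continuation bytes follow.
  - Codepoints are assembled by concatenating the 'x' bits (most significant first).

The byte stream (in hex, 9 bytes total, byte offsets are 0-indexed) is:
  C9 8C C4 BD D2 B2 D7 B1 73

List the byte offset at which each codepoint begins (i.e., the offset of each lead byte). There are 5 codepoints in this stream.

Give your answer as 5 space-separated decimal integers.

Byte[0]=C9: 2-byte lead, need 1 cont bytes. acc=0x9
Byte[1]=8C: continuation. acc=(acc<<6)|0x0C=0x24C
Completed: cp=U+024C (starts at byte 0)
Byte[2]=C4: 2-byte lead, need 1 cont bytes. acc=0x4
Byte[3]=BD: continuation. acc=(acc<<6)|0x3D=0x13D
Completed: cp=U+013D (starts at byte 2)
Byte[4]=D2: 2-byte lead, need 1 cont bytes. acc=0x12
Byte[5]=B2: continuation. acc=(acc<<6)|0x32=0x4B2
Completed: cp=U+04B2 (starts at byte 4)
Byte[6]=D7: 2-byte lead, need 1 cont bytes. acc=0x17
Byte[7]=B1: continuation. acc=(acc<<6)|0x31=0x5F1
Completed: cp=U+05F1 (starts at byte 6)
Byte[8]=73: 1-byte ASCII. cp=U+0073

Answer: 0 2 4 6 8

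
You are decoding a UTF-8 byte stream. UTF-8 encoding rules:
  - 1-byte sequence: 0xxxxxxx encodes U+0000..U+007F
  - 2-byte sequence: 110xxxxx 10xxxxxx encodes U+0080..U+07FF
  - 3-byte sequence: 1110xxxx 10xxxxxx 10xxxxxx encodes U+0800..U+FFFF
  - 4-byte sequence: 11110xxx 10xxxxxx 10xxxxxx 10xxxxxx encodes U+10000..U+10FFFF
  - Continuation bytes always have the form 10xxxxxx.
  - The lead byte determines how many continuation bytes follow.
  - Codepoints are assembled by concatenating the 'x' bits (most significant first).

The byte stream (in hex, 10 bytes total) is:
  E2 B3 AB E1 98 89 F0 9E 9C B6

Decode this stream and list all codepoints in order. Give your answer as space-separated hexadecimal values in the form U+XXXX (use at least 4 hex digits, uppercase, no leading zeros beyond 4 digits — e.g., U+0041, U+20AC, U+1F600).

Answer: U+2CEB U+1609 U+1E736

Derivation:
Byte[0]=E2: 3-byte lead, need 2 cont bytes. acc=0x2
Byte[1]=B3: continuation. acc=(acc<<6)|0x33=0xB3
Byte[2]=AB: continuation. acc=(acc<<6)|0x2B=0x2CEB
Completed: cp=U+2CEB (starts at byte 0)
Byte[3]=E1: 3-byte lead, need 2 cont bytes. acc=0x1
Byte[4]=98: continuation. acc=(acc<<6)|0x18=0x58
Byte[5]=89: continuation. acc=(acc<<6)|0x09=0x1609
Completed: cp=U+1609 (starts at byte 3)
Byte[6]=F0: 4-byte lead, need 3 cont bytes. acc=0x0
Byte[7]=9E: continuation. acc=(acc<<6)|0x1E=0x1E
Byte[8]=9C: continuation. acc=(acc<<6)|0x1C=0x79C
Byte[9]=B6: continuation. acc=(acc<<6)|0x36=0x1E736
Completed: cp=U+1E736 (starts at byte 6)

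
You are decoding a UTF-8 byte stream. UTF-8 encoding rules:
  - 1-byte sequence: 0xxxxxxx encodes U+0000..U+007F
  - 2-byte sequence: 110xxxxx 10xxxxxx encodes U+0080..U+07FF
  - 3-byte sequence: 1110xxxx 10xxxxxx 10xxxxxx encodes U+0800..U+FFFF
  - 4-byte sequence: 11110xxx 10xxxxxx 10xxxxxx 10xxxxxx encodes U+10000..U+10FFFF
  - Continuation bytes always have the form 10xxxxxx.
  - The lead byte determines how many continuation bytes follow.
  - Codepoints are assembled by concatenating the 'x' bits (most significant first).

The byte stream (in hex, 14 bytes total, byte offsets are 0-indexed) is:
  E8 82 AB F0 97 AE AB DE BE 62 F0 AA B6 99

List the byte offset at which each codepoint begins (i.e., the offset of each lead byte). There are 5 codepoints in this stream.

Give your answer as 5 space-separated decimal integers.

Answer: 0 3 7 9 10

Derivation:
Byte[0]=E8: 3-byte lead, need 2 cont bytes. acc=0x8
Byte[1]=82: continuation. acc=(acc<<6)|0x02=0x202
Byte[2]=AB: continuation. acc=(acc<<6)|0x2B=0x80AB
Completed: cp=U+80AB (starts at byte 0)
Byte[3]=F0: 4-byte lead, need 3 cont bytes. acc=0x0
Byte[4]=97: continuation. acc=(acc<<6)|0x17=0x17
Byte[5]=AE: continuation. acc=(acc<<6)|0x2E=0x5EE
Byte[6]=AB: continuation. acc=(acc<<6)|0x2B=0x17BAB
Completed: cp=U+17BAB (starts at byte 3)
Byte[7]=DE: 2-byte lead, need 1 cont bytes. acc=0x1E
Byte[8]=BE: continuation. acc=(acc<<6)|0x3E=0x7BE
Completed: cp=U+07BE (starts at byte 7)
Byte[9]=62: 1-byte ASCII. cp=U+0062
Byte[10]=F0: 4-byte lead, need 3 cont bytes. acc=0x0
Byte[11]=AA: continuation. acc=(acc<<6)|0x2A=0x2A
Byte[12]=B6: continuation. acc=(acc<<6)|0x36=0xAB6
Byte[13]=99: continuation. acc=(acc<<6)|0x19=0x2AD99
Completed: cp=U+2AD99 (starts at byte 10)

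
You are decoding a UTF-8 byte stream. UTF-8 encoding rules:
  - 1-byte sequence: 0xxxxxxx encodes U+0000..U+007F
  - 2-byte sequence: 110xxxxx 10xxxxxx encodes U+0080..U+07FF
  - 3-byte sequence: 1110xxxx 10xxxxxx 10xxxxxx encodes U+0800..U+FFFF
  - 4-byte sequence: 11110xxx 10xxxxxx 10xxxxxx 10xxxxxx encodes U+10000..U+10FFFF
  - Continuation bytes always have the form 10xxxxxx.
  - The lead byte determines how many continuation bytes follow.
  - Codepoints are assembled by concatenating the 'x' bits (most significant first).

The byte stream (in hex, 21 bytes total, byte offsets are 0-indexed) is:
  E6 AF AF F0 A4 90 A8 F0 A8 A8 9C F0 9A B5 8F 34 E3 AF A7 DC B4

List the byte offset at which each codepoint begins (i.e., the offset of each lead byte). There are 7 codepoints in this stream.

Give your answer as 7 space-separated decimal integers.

Byte[0]=E6: 3-byte lead, need 2 cont bytes. acc=0x6
Byte[1]=AF: continuation. acc=(acc<<6)|0x2F=0x1AF
Byte[2]=AF: continuation. acc=(acc<<6)|0x2F=0x6BEF
Completed: cp=U+6BEF (starts at byte 0)
Byte[3]=F0: 4-byte lead, need 3 cont bytes. acc=0x0
Byte[4]=A4: continuation. acc=(acc<<6)|0x24=0x24
Byte[5]=90: continuation. acc=(acc<<6)|0x10=0x910
Byte[6]=A8: continuation. acc=(acc<<6)|0x28=0x24428
Completed: cp=U+24428 (starts at byte 3)
Byte[7]=F0: 4-byte lead, need 3 cont bytes. acc=0x0
Byte[8]=A8: continuation. acc=(acc<<6)|0x28=0x28
Byte[9]=A8: continuation. acc=(acc<<6)|0x28=0xA28
Byte[10]=9C: continuation. acc=(acc<<6)|0x1C=0x28A1C
Completed: cp=U+28A1C (starts at byte 7)
Byte[11]=F0: 4-byte lead, need 3 cont bytes. acc=0x0
Byte[12]=9A: continuation. acc=(acc<<6)|0x1A=0x1A
Byte[13]=B5: continuation. acc=(acc<<6)|0x35=0x6B5
Byte[14]=8F: continuation. acc=(acc<<6)|0x0F=0x1AD4F
Completed: cp=U+1AD4F (starts at byte 11)
Byte[15]=34: 1-byte ASCII. cp=U+0034
Byte[16]=E3: 3-byte lead, need 2 cont bytes. acc=0x3
Byte[17]=AF: continuation. acc=(acc<<6)|0x2F=0xEF
Byte[18]=A7: continuation. acc=(acc<<6)|0x27=0x3BE7
Completed: cp=U+3BE7 (starts at byte 16)
Byte[19]=DC: 2-byte lead, need 1 cont bytes. acc=0x1C
Byte[20]=B4: continuation. acc=(acc<<6)|0x34=0x734
Completed: cp=U+0734 (starts at byte 19)

Answer: 0 3 7 11 15 16 19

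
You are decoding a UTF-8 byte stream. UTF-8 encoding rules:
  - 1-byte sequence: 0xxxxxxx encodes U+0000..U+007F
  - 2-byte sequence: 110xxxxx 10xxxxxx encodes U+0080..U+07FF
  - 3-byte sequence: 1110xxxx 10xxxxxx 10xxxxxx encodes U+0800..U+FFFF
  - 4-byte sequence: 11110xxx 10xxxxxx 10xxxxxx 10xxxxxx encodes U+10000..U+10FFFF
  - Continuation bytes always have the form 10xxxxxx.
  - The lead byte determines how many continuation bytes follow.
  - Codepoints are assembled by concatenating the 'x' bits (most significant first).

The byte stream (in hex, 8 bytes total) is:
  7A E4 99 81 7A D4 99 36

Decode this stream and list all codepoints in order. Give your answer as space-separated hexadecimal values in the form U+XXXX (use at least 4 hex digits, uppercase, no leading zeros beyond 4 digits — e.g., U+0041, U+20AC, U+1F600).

Answer: U+007A U+4641 U+007A U+0519 U+0036

Derivation:
Byte[0]=7A: 1-byte ASCII. cp=U+007A
Byte[1]=E4: 3-byte lead, need 2 cont bytes. acc=0x4
Byte[2]=99: continuation. acc=(acc<<6)|0x19=0x119
Byte[3]=81: continuation. acc=(acc<<6)|0x01=0x4641
Completed: cp=U+4641 (starts at byte 1)
Byte[4]=7A: 1-byte ASCII. cp=U+007A
Byte[5]=D4: 2-byte lead, need 1 cont bytes. acc=0x14
Byte[6]=99: continuation. acc=(acc<<6)|0x19=0x519
Completed: cp=U+0519 (starts at byte 5)
Byte[7]=36: 1-byte ASCII. cp=U+0036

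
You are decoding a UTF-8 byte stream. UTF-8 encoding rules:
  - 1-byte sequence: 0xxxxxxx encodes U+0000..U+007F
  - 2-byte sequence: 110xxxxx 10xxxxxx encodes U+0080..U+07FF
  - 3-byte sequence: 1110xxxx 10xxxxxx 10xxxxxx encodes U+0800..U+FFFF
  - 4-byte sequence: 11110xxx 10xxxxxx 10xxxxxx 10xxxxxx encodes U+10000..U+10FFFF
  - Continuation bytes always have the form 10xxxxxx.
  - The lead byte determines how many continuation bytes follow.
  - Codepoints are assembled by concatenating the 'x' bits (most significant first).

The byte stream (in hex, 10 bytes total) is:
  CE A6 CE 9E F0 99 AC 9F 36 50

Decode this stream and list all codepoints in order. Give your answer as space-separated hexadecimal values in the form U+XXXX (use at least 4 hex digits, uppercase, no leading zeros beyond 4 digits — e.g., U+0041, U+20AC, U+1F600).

Answer: U+03A6 U+039E U+19B1F U+0036 U+0050

Derivation:
Byte[0]=CE: 2-byte lead, need 1 cont bytes. acc=0xE
Byte[1]=A6: continuation. acc=(acc<<6)|0x26=0x3A6
Completed: cp=U+03A6 (starts at byte 0)
Byte[2]=CE: 2-byte lead, need 1 cont bytes. acc=0xE
Byte[3]=9E: continuation. acc=(acc<<6)|0x1E=0x39E
Completed: cp=U+039E (starts at byte 2)
Byte[4]=F0: 4-byte lead, need 3 cont bytes. acc=0x0
Byte[5]=99: continuation. acc=(acc<<6)|0x19=0x19
Byte[6]=AC: continuation. acc=(acc<<6)|0x2C=0x66C
Byte[7]=9F: continuation. acc=(acc<<6)|0x1F=0x19B1F
Completed: cp=U+19B1F (starts at byte 4)
Byte[8]=36: 1-byte ASCII. cp=U+0036
Byte[9]=50: 1-byte ASCII. cp=U+0050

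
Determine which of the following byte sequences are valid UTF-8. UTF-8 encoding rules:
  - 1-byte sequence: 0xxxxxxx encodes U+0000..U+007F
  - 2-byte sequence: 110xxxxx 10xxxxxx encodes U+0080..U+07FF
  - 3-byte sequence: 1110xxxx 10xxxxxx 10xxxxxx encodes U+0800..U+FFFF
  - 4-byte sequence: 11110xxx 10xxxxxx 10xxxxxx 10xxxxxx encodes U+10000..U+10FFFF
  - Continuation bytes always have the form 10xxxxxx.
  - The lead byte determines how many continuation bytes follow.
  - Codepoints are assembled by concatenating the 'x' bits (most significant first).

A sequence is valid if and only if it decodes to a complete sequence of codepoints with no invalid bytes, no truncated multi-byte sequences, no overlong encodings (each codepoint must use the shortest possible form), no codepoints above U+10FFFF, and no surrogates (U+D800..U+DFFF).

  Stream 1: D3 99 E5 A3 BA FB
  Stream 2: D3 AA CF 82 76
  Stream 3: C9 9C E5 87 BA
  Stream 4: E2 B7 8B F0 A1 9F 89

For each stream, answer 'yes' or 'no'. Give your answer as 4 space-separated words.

Answer: no yes yes yes

Derivation:
Stream 1: error at byte offset 5. INVALID
Stream 2: decodes cleanly. VALID
Stream 3: decodes cleanly. VALID
Stream 4: decodes cleanly. VALID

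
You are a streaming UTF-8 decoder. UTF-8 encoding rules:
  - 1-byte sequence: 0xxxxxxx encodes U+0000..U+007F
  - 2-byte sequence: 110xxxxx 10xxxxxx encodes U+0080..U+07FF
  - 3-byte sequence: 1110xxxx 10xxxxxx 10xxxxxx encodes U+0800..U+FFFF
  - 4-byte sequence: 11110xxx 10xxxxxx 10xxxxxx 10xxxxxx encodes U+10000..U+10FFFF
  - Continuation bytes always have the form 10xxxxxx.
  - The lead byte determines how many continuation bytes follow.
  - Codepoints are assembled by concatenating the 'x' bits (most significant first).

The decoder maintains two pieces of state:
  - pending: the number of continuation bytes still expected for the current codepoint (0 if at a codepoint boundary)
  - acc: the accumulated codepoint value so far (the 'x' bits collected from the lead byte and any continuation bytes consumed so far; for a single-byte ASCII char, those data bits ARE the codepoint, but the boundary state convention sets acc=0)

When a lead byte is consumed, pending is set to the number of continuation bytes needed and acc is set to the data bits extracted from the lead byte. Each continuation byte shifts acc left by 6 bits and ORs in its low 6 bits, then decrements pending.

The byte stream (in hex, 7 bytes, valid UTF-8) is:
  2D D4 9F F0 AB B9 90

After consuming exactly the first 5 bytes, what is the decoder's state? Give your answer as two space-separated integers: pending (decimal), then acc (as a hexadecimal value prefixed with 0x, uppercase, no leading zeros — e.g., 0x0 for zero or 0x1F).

Byte[0]=2D: 1-byte. pending=0, acc=0x0
Byte[1]=D4: 2-byte lead. pending=1, acc=0x14
Byte[2]=9F: continuation. acc=(acc<<6)|0x1F=0x51F, pending=0
Byte[3]=F0: 4-byte lead. pending=3, acc=0x0
Byte[4]=AB: continuation. acc=(acc<<6)|0x2B=0x2B, pending=2

Answer: 2 0x2B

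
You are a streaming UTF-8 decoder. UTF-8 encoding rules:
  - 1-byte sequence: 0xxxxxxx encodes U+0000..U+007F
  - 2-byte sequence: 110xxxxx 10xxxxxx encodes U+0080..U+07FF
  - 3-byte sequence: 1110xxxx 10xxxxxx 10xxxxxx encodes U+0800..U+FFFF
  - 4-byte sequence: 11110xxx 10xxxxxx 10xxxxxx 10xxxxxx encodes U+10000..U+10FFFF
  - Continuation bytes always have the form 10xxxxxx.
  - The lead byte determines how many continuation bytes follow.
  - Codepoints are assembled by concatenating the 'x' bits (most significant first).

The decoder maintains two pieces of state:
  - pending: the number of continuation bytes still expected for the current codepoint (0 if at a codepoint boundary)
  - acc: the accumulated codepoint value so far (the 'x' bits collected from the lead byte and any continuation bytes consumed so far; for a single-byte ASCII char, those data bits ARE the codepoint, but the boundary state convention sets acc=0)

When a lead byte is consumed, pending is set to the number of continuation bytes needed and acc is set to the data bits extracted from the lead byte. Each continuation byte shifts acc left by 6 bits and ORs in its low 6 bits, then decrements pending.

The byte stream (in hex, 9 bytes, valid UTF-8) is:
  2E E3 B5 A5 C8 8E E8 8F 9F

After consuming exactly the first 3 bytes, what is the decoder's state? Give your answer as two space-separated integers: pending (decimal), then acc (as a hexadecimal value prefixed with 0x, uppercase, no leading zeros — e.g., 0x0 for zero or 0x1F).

Answer: 1 0xF5

Derivation:
Byte[0]=2E: 1-byte. pending=0, acc=0x0
Byte[1]=E3: 3-byte lead. pending=2, acc=0x3
Byte[2]=B5: continuation. acc=(acc<<6)|0x35=0xF5, pending=1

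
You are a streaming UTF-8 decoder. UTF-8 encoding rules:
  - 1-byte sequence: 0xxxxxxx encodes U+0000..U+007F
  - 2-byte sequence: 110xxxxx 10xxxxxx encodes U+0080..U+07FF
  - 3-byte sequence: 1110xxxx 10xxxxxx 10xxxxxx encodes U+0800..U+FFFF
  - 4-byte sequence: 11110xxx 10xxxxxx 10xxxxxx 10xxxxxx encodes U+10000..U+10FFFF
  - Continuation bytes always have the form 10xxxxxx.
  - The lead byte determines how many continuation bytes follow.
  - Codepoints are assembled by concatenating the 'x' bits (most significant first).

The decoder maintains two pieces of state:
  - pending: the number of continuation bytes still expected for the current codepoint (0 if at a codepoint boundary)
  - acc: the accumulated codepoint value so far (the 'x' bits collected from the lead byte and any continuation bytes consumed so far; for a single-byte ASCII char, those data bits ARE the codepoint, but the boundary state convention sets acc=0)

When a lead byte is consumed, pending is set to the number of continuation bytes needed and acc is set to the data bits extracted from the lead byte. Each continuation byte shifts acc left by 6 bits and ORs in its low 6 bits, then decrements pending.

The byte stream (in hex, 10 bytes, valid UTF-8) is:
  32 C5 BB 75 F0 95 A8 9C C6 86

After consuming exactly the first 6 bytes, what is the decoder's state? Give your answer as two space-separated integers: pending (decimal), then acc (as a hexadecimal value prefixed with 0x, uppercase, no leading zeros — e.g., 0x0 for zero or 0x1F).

Byte[0]=32: 1-byte. pending=0, acc=0x0
Byte[1]=C5: 2-byte lead. pending=1, acc=0x5
Byte[2]=BB: continuation. acc=(acc<<6)|0x3B=0x17B, pending=0
Byte[3]=75: 1-byte. pending=0, acc=0x0
Byte[4]=F0: 4-byte lead. pending=3, acc=0x0
Byte[5]=95: continuation. acc=(acc<<6)|0x15=0x15, pending=2

Answer: 2 0x15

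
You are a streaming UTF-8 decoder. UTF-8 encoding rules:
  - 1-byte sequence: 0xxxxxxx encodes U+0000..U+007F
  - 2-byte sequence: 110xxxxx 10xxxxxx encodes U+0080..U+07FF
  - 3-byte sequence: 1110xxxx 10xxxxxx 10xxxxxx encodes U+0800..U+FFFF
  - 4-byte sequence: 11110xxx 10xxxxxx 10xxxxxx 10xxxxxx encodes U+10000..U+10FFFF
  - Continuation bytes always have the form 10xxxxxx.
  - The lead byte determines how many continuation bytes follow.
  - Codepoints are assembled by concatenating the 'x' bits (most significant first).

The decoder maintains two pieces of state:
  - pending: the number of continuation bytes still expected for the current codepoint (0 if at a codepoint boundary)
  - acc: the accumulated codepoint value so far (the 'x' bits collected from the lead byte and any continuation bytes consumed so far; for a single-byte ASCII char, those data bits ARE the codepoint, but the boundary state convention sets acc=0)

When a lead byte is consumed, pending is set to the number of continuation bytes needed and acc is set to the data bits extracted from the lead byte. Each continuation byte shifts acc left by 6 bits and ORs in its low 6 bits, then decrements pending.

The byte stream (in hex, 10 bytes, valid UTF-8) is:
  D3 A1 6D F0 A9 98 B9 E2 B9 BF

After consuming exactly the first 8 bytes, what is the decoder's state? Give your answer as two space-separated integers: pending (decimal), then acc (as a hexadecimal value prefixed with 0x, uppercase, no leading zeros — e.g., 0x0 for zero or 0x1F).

Answer: 2 0x2

Derivation:
Byte[0]=D3: 2-byte lead. pending=1, acc=0x13
Byte[1]=A1: continuation. acc=(acc<<6)|0x21=0x4E1, pending=0
Byte[2]=6D: 1-byte. pending=0, acc=0x0
Byte[3]=F0: 4-byte lead. pending=3, acc=0x0
Byte[4]=A9: continuation. acc=(acc<<6)|0x29=0x29, pending=2
Byte[5]=98: continuation. acc=(acc<<6)|0x18=0xA58, pending=1
Byte[6]=B9: continuation. acc=(acc<<6)|0x39=0x29639, pending=0
Byte[7]=E2: 3-byte lead. pending=2, acc=0x2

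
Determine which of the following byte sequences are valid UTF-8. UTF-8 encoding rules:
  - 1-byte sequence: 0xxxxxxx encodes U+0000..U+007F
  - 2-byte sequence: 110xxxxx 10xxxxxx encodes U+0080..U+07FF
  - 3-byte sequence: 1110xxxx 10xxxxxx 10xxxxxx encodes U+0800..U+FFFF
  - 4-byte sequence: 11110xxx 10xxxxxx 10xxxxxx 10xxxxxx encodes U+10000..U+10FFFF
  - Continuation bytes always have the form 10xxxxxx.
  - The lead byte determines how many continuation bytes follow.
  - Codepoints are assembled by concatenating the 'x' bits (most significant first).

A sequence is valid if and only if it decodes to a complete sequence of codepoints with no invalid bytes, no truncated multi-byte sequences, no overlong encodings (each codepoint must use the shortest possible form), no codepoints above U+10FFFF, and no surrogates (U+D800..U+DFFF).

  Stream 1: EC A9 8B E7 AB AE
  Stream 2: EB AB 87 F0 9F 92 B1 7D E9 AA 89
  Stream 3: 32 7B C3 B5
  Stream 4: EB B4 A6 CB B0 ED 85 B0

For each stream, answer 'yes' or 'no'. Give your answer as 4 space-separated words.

Answer: yes yes yes yes

Derivation:
Stream 1: decodes cleanly. VALID
Stream 2: decodes cleanly. VALID
Stream 3: decodes cleanly. VALID
Stream 4: decodes cleanly. VALID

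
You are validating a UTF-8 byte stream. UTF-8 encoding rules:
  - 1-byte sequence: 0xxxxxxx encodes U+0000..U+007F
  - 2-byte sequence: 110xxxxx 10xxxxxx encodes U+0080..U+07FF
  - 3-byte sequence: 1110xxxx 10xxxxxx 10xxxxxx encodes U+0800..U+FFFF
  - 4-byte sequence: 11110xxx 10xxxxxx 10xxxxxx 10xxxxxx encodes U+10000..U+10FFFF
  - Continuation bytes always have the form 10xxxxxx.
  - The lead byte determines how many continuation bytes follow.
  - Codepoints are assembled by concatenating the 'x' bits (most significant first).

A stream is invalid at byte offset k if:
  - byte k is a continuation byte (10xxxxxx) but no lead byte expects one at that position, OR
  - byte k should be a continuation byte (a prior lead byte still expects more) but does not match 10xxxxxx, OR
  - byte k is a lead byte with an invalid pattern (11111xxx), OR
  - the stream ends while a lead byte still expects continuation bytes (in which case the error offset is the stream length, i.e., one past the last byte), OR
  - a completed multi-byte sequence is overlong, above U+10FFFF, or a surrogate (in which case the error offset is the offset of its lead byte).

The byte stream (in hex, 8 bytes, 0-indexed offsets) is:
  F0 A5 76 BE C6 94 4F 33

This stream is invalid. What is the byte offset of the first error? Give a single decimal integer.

Byte[0]=F0: 4-byte lead, need 3 cont bytes. acc=0x0
Byte[1]=A5: continuation. acc=(acc<<6)|0x25=0x25
Byte[2]=76: expected 10xxxxxx continuation. INVALID

Answer: 2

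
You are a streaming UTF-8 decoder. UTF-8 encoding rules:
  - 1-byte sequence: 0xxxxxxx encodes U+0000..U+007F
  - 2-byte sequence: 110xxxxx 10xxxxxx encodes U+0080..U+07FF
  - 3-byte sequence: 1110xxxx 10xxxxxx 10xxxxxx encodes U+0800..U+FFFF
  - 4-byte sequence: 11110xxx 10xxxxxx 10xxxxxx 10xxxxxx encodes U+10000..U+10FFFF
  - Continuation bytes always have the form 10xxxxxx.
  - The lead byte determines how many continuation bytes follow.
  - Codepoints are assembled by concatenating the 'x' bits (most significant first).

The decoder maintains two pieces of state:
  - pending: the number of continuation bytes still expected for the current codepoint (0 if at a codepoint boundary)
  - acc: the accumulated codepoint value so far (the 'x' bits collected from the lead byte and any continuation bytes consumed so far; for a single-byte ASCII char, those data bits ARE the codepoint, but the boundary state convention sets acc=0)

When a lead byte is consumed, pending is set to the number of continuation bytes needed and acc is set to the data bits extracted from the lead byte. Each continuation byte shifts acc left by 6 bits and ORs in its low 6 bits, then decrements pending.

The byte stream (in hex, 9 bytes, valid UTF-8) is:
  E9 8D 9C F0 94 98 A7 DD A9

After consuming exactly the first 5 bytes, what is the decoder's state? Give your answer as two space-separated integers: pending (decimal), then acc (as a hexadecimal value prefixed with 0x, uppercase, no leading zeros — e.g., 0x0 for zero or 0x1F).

Byte[0]=E9: 3-byte lead. pending=2, acc=0x9
Byte[1]=8D: continuation. acc=(acc<<6)|0x0D=0x24D, pending=1
Byte[2]=9C: continuation. acc=(acc<<6)|0x1C=0x935C, pending=0
Byte[3]=F0: 4-byte lead. pending=3, acc=0x0
Byte[4]=94: continuation. acc=(acc<<6)|0x14=0x14, pending=2

Answer: 2 0x14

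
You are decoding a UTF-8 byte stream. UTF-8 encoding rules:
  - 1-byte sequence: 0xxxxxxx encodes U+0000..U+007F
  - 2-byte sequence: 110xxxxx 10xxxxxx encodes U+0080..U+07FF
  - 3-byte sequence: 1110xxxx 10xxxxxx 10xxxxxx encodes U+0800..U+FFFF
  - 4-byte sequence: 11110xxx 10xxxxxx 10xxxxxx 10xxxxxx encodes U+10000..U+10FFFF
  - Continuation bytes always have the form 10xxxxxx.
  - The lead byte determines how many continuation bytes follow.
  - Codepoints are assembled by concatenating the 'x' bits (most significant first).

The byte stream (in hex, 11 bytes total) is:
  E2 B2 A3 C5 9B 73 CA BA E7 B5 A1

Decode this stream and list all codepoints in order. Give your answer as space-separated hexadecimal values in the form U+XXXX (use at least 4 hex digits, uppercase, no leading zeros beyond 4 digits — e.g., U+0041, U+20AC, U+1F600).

Answer: U+2CA3 U+015B U+0073 U+02BA U+7D61

Derivation:
Byte[0]=E2: 3-byte lead, need 2 cont bytes. acc=0x2
Byte[1]=B2: continuation. acc=(acc<<6)|0x32=0xB2
Byte[2]=A3: continuation. acc=(acc<<6)|0x23=0x2CA3
Completed: cp=U+2CA3 (starts at byte 0)
Byte[3]=C5: 2-byte lead, need 1 cont bytes. acc=0x5
Byte[4]=9B: continuation. acc=(acc<<6)|0x1B=0x15B
Completed: cp=U+015B (starts at byte 3)
Byte[5]=73: 1-byte ASCII. cp=U+0073
Byte[6]=CA: 2-byte lead, need 1 cont bytes. acc=0xA
Byte[7]=BA: continuation. acc=(acc<<6)|0x3A=0x2BA
Completed: cp=U+02BA (starts at byte 6)
Byte[8]=E7: 3-byte lead, need 2 cont bytes. acc=0x7
Byte[9]=B5: continuation. acc=(acc<<6)|0x35=0x1F5
Byte[10]=A1: continuation. acc=(acc<<6)|0x21=0x7D61
Completed: cp=U+7D61 (starts at byte 8)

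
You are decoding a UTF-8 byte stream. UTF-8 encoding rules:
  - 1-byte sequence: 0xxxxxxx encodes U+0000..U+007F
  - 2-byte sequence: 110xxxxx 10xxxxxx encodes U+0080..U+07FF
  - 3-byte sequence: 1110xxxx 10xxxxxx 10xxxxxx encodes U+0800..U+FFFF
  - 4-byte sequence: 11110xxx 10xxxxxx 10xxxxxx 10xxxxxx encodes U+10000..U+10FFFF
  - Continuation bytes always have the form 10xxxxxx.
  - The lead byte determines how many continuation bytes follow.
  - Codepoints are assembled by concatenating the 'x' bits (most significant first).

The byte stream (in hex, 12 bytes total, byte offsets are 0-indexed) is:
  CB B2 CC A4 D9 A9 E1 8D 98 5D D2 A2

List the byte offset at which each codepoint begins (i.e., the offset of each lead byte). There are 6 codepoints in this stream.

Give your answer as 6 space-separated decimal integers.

Byte[0]=CB: 2-byte lead, need 1 cont bytes. acc=0xB
Byte[1]=B2: continuation. acc=(acc<<6)|0x32=0x2F2
Completed: cp=U+02F2 (starts at byte 0)
Byte[2]=CC: 2-byte lead, need 1 cont bytes. acc=0xC
Byte[3]=A4: continuation. acc=(acc<<6)|0x24=0x324
Completed: cp=U+0324 (starts at byte 2)
Byte[4]=D9: 2-byte lead, need 1 cont bytes. acc=0x19
Byte[5]=A9: continuation. acc=(acc<<6)|0x29=0x669
Completed: cp=U+0669 (starts at byte 4)
Byte[6]=E1: 3-byte lead, need 2 cont bytes. acc=0x1
Byte[7]=8D: continuation. acc=(acc<<6)|0x0D=0x4D
Byte[8]=98: continuation. acc=(acc<<6)|0x18=0x1358
Completed: cp=U+1358 (starts at byte 6)
Byte[9]=5D: 1-byte ASCII. cp=U+005D
Byte[10]=D2: 2-byte lead, need 1 cont bytes. acc=0x12
Byte[11]=A2: continuation. acc=(acc<<6)|0x22=0x4A2
Completed: cp=U+04A2 (starts at byte 10)

Answer: 0 2 4 6 9 10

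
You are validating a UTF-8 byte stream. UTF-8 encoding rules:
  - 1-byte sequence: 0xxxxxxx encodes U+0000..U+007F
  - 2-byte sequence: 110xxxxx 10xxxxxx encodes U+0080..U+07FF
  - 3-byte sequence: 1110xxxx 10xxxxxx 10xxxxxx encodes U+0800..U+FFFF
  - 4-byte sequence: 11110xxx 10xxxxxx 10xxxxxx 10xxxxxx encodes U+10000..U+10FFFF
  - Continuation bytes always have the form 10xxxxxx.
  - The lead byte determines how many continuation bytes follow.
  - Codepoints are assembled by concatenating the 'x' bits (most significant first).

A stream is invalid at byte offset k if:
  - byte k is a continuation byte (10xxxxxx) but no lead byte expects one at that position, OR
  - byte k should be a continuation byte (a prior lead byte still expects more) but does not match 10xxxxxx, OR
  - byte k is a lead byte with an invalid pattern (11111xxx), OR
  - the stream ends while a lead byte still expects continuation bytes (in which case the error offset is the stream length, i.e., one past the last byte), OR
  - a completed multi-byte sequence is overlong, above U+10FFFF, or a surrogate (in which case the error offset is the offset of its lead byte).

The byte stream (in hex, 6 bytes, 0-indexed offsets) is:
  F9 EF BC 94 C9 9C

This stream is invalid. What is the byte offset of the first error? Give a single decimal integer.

Byte[0]=F9: INVALID lead byte (not 0xxx/110x/1110/11110)

Answer: 0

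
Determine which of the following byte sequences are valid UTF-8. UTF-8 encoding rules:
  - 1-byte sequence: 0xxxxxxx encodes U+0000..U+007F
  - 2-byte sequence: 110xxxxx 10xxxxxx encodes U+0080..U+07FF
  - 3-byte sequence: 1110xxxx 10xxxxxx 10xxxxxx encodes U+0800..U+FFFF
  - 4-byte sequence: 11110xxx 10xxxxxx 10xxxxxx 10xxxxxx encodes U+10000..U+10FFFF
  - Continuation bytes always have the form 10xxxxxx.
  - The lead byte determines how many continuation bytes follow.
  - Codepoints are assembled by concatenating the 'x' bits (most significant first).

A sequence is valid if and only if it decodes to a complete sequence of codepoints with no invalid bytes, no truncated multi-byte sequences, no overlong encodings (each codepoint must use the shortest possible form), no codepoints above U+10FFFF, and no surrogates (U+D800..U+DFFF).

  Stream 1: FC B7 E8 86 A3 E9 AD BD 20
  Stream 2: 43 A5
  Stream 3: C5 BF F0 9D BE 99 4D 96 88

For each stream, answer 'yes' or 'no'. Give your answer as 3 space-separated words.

Answer: no no no

Derivation:
Stream 1: error at byte offset 0. INVALID
Stream 2: error at byte offset 1. INVALID
Stream 3: error at byte offset 7. INVALID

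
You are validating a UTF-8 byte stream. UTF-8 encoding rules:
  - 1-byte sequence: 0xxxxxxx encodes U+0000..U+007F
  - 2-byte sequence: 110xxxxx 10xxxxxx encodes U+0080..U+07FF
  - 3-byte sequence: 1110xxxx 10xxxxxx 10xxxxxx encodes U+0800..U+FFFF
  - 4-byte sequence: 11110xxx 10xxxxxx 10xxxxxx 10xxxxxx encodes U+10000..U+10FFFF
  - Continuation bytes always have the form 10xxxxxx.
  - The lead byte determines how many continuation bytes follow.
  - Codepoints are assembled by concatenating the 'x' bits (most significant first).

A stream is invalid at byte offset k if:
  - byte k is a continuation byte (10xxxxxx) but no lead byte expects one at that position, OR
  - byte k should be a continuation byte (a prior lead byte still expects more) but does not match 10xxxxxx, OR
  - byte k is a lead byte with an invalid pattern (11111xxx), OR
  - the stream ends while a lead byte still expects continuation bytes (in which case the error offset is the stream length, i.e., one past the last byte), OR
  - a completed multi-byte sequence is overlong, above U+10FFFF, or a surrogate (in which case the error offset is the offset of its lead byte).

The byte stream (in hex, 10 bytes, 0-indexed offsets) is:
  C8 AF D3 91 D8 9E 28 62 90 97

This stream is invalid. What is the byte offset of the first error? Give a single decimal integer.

Byte[0]=C8: 2-byte lead, need 1 cont bytes. acc=0x8
Byte[1]=AF: continuation. acc=(acc<<6)|0x2F=0x22F
Completed: cp=U+022F (starts at byte 0)
Byte[2]=D3: 2-byte lead, need 1 cont bytes. acc=0x13
Byte[3]=91: continuation. acc=(acc<<6)|0x11=0x4D1
Completed: cp=U+04D1 (starts at byte 2)
Byte[4]=D8: 2-byte lead, need 1 cont bytes. acc=0x18
Byte[5]=9E: continuation. acc=(acc<<6)|0x1E=0x61E
Completed: cp=U+061E (starts at byte 4)
Byte[6]=28: 1-byte ASCII. cp=U+0028
Byte[7]=62: 1-byte ASCII. cp=U+0062
Byte[8]=90: INVALID lead byte (not 0xxx/110x/1110/11110)

Answer: 8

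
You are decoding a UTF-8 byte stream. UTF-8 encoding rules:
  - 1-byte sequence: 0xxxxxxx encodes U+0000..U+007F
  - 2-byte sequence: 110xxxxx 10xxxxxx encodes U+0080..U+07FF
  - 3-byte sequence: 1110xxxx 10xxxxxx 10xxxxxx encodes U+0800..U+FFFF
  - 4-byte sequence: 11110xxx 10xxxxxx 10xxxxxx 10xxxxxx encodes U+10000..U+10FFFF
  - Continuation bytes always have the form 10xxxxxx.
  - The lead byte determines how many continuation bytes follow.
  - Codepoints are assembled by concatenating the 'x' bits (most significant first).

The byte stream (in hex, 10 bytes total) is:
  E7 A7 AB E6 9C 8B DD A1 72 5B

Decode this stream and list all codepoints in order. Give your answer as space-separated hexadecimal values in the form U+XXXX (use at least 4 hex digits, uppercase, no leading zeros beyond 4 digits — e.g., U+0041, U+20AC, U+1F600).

Byte[0]=E7: 3-byte lead, need 2 cont bytes. acc=0x7
Byte[1]=A7: continuation. acc=(acc<<6)|0x27=0x1E7
Byte[2]=AB: continuation. acc=(acc<<6)|0x2B=0x79EB
Completed: cp=U+79EB (starts at byte 0)
Byte[3]=E6: 3-byte lead, need 2 cont bytes. acc=0x6
Byte[4]=9C: continuation. acc=(acc<<6)|0x1C=0x19C
Byte[5]=8B: continuation. acc=(acc<<6)|0x0B=0x670B
Completed: cp=U+670B (starts at byte 3)
Byte[6]=DD: 2-byte lead, need 1 cont bytes. acc=0x1D
Byte[7]=A1: continuation. acc=(acc<<6)|0x21=0x761
Completed: cp=U+0761 (starts at byte 6)
Byte[8]=72: 1-byte ASCII. cp=U+0072
Byte[9]=5B: 1-byte ASCII. cp=U+005B

Answer: U+79EB U+670B U+0761 U+0072 U+005B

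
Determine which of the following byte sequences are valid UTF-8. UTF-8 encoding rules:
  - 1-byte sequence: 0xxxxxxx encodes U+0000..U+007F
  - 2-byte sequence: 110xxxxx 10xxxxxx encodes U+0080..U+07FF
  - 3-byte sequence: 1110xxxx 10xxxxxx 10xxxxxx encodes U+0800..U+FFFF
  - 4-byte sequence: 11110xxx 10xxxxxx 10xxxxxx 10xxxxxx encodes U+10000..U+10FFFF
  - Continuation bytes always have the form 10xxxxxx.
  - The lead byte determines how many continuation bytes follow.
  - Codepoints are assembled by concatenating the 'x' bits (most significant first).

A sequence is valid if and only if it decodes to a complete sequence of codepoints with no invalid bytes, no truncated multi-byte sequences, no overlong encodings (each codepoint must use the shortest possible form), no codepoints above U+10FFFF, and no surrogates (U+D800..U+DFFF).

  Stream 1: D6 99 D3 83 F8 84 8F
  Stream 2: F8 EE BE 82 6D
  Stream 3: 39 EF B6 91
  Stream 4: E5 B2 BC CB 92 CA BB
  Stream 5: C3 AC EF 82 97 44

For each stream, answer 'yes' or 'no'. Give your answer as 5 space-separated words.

Stream 1: error at byte offset 4. INVALID
Stream 2: error at byte offset 0. INVALID
Stream 3: decodes cleanly. VALID
Stream 4: decodes cleanly. VALID
Stream 5: decodes cleanly. VALID

Answer: no no yes yes yes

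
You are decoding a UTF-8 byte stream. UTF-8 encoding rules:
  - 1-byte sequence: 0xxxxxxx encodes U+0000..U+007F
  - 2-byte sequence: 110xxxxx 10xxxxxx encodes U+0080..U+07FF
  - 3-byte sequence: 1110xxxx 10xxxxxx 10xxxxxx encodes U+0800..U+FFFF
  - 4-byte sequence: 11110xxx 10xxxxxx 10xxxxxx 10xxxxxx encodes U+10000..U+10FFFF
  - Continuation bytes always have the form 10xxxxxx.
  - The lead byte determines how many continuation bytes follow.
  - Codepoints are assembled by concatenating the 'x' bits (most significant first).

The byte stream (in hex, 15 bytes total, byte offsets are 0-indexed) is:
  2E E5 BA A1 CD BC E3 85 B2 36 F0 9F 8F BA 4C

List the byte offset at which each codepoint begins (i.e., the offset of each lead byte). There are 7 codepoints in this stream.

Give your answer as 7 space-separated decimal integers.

Answer: 0 1 4 6 9 10 14

Derivation:
Byte[0]=2E: 1-byte ASCII. cp=U+002E
Byte[1]=E5: 3-byte lead, need 2 cont bytes. acc=0x5
Byte[2]=BA: continuation. acc=(acc<<6)|0x3A=0x17A
Byte[3]=A1: continuation. acc=(acc<<6)|0x21=0x5EA1
Completed: cp=U+5EA1 (starts at byte 1)
Byte[4]=CD: 2-byte lead, need 1 cont bytes. acc=0xD
Byte[5]=BC: continuation. acc=(acc<<6)|0x3C=0x37C
Completed: cp=U+037C (starts at byte 4)
Byte[6]=E3: 3-byte lead, need 2 cont bytes. acc=0x3
Byte[7]=85: continuation. acc=(acc<<6)|0x05=0xC5
Byte[8]=B2: continuation. acc=(acc<<6)|0x32=0x3172
Completed: cp=U+3172 (starts at byte 6)
Byte[9]=36: 1-byte ASCII. cp=U+0036
Byte[10]=F0: 4-byte lead, need 3 cont bytes. acc=0x0
Byte[11]=9F: continuation. acc=(acc<<6)|0x1F=0x1F
Byte[12]=8F: continuation. acc=(acc<<6)|0x0F=0x7CF
Byte[13]=BA: continuation. acc=(acc<<6)|0x3A=0x1F3FA
Completed: cp=U+1F3FA (starts at byte 10)
Byte[14]=4C: 1-byte ASCII. cp=U+004C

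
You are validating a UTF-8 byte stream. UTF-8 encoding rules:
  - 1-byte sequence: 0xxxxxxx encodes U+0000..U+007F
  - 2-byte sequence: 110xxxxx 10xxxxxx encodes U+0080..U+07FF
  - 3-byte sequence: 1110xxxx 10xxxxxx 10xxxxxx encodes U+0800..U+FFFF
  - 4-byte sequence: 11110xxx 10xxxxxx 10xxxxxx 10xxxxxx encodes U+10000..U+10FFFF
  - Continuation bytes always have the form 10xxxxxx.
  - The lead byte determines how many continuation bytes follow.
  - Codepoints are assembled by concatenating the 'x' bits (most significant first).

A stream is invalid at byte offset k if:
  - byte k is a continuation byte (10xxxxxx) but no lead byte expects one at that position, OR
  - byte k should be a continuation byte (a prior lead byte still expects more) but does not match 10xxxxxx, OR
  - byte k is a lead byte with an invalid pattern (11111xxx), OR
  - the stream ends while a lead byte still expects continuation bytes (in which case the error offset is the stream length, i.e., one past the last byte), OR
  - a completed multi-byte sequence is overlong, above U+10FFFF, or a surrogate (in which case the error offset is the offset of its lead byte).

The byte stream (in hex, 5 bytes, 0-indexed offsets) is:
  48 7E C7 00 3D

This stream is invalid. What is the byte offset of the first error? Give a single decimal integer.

Byte[0]=48: 1-byte ASCII. cp=U+0048
Byte[1]=7E: 1-byte ASCII. cp=U+007E
Byte[2]=C7: 2-byte lead, need 1 cont bytes. acc=0x7
Byte[3]=00: expected 10xxxxxx continuation. INVALID

Answer: 3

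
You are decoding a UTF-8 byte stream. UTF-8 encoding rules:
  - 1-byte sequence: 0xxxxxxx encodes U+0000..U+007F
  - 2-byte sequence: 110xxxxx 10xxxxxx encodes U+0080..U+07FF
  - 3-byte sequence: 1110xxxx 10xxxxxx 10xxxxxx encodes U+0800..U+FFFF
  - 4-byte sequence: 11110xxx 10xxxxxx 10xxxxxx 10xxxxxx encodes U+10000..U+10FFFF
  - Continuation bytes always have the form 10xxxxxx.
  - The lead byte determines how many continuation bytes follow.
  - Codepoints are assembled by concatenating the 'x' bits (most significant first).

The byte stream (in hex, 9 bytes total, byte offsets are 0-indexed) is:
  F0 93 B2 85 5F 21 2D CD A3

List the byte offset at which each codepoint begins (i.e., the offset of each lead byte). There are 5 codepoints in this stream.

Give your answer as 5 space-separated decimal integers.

Byte[0]=F0: 4-byte lead, need 3 cont bytes. acc=0x0
Byte[1]=93: continuation. acc=(acc<<6)|0x13=0x13
Byte[2]=B2: continuation. acc=(acc<<6)|0x32=0x4F2
Byte[3]=85: continuation. acc=(acc<<6)|0x05=0x13C85
Completed: cp=U+13C85 (starts at byte 0)
Byte[4]=5F: 1-byte ASCII. cp=U+005F
Byte[5]=21: 1-byte ASCII. cp=U+0021
Byte[6]=2D: 1-byte ASCII. cp=U+002D
Byte[7]=CD: 2-byte lead, need 1 cont bytes. acc=0xD
Byte[8]=A3: continuation. acc=(acc<<6)|0x23=0x363
Completed: cp=U+0363 (starts at byte 7)

Answer: 0 4 5 6 7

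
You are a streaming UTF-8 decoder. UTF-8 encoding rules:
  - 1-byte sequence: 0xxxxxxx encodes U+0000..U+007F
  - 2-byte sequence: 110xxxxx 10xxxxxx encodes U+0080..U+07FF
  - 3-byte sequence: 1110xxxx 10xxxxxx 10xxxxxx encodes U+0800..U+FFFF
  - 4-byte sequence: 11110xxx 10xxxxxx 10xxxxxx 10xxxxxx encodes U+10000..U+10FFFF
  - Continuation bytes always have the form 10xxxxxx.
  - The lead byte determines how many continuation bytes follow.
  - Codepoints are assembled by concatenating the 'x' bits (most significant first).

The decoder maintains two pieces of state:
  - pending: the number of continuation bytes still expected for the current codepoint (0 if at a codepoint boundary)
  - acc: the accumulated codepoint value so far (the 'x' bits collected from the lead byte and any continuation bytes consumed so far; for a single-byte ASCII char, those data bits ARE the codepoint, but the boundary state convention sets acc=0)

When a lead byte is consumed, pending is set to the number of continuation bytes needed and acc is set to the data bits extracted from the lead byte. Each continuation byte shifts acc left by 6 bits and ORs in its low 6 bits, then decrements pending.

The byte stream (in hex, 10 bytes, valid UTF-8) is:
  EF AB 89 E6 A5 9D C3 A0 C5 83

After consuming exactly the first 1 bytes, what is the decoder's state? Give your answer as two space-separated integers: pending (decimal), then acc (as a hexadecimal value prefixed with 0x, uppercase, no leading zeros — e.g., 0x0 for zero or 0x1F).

Byte[0]=EF: 3-byte lead. pending=2, acc=0xF

Answer: 2 0xF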